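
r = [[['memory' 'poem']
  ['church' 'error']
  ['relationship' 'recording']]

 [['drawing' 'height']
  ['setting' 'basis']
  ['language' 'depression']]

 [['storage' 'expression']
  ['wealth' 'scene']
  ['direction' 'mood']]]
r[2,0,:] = ['storage', 'expression']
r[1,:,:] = [['drawing', 'height'], ['setting', 'basis'], ['language', 'depression']]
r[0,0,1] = 'poem'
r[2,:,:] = [['storage', 'expression'], ['wealth', 'scene'], ['direction', 'mood']]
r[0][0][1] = 'poem'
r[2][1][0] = 'wealth'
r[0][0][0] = 'memory'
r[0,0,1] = 'poem'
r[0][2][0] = 'relationship'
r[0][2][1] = 'recording'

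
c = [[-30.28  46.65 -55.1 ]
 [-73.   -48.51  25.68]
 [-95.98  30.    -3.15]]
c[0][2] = -55.1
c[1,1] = -48.51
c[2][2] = -3.15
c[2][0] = -95.98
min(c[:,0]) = -95.98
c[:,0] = [-30.28, -73.0, -95.98]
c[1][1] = -48.51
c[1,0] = -73.0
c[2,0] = -95.98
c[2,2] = -3.15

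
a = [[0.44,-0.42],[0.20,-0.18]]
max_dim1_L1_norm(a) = 0.86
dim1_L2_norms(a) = [0.61, 0.27]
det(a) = 0.00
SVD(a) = [[-0.91, -0.4], [-0.40, 0.91]] @ diag([0.6650924103474027, 0.007217042211461707]) @ [[-0.73, 0.69],[0.69, 0.73]]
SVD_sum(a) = [[0.44, -0.42],[0.20, -0.18]] + [[-0.00,-0.0],[0.00,0.0]]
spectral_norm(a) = 0.67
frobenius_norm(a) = 0.67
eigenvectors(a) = [[0.9, 0.71], [0.43, 0.71]]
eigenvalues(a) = [0.24, 0.02]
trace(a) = 0.26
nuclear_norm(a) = 0.67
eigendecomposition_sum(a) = [[0.46, -0.46], [0.22, -0.22]] + [[-0.02, 0.04], [-0.02, 0.04]]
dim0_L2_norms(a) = [0.48, 0.46]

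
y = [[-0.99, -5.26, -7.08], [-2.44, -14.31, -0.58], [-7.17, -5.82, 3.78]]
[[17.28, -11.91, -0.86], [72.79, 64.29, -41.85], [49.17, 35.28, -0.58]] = y @ [[-2.25, 1.87, -4.00], [-4.76, -5.02, 3.69], [1.41, 5.15, -2.06]]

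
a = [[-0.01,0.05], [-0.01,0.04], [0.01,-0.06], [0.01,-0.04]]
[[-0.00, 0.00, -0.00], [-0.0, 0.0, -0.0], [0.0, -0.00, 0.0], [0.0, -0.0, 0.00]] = a @ [[0.04, -0.00, -0.07], [-0.03, 0.05, -0.02]]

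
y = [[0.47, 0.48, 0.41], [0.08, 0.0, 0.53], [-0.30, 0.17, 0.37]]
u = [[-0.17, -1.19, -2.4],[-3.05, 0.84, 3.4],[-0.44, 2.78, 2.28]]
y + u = [[0.3, -0.71, -1.99], [-2.97, 0.84, 3.93], [-0.74, 2.95, 2.65]]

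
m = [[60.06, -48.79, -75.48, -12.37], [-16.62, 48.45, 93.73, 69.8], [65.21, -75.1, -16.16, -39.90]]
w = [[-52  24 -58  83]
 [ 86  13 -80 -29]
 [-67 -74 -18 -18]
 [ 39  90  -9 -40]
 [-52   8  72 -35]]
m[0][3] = -12.37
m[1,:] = [-16.62, 48.45, 93.73, 69.8]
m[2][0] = 65.21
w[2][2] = -18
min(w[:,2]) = -80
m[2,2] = -16.16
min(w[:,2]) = -80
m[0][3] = -12.37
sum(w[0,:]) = -3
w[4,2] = 72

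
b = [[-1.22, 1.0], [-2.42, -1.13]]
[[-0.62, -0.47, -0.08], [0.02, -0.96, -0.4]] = b @ [[0.18, 0.39, 0.13], [-0.4, 0.01, 0.08]]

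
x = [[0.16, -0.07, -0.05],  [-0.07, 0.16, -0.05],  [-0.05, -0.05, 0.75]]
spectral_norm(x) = 0.76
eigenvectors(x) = [[-0.7,-0.71,-0.07], [-0.70,0.71,-0.07], [-0.11,-0.00,0.99]]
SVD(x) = [[-0.07,  0.71,  0.70], [-0.07,  -0.71,  0.7], [0.99,  0.0,  0.11]] @ diag([0.7574907406137241, 0.22999999999999998, 0.08250925938627597]) @ [[-0.07, -0.07, 0.99], [0.71, -0.71, -0.0], [0.7, 0.70, 0.11]]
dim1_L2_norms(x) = [0.18, 0.18, 0.75]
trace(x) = 1.07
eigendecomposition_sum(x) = [[0.04, 0.04, 0.01],[0.04, 0.04, 0.01],[0.01, 0.01, 0.0]] + [[0.12,-0.12,0.0], [-0.12,0.12,-0.0], [0.0,-0.0,0.0]] + [[0.0, 0.0, -0.06], [0.00, 0.0, -0.06], [-0.06, -0.06, 0.75]]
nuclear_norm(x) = 1.07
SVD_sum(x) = [[0.00,0.0,-0.06],[0.00,0.00,-0.06],[-0.06,-0.06,0.75]] + [[0.11, -0.12, -0.0], [-0.11, 0.12, 0.0], [0.0, -0.00, -0.0]] + [[0.04, 0.04, 0.01],[0.04, 0.04, 0.01],[0.01, 0.01, 0.00]]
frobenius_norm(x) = 0.80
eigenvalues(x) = [0.08, 0.23, 0.76]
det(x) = 0.01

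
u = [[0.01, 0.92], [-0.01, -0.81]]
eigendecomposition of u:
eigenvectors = [[1.0, -0.75], [-0.01, 0.66]]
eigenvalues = [-0.0, -0.8]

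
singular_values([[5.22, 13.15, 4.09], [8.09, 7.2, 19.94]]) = [25.11, 10.07]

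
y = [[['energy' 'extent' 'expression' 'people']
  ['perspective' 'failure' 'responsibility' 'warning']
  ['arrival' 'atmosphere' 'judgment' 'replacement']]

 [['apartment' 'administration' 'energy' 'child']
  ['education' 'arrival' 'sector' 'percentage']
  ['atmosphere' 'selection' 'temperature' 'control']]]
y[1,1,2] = 'sector'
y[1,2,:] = ['atmosphere', 'selection', 'temperature', 'control']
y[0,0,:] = ['energy', 'extent', 'expression', 'people']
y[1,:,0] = ['apartment', 'education', 'atmosphere']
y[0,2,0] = 'arrival'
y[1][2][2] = 'temperature'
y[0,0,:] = ['energy', 'extent', 'expression', 'people']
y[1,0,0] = 'apartment'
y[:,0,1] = ['extent', 'administration']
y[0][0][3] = 'people'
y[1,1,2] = 'sector'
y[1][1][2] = 'sector'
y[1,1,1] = 'arrival'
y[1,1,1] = 'arrival'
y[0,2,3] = 'replacement'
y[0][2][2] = 'judgment'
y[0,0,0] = 'energy'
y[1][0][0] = 'apartment'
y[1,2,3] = 'control'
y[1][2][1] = 'selection'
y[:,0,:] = [['energy', 'extent', 'expression', 'people'], ['apartment', 'administration', 'energy', 'child']]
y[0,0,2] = 'expression'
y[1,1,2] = 'sector'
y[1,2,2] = 'temperature'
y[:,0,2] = ['expression', 'energy']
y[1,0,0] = 'apartment'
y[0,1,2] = 'responsibility'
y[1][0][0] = 'apartment'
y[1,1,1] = 'arrival'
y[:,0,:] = [['energy', 'extent', 'expression', 'people'], ['apartment', 'administration', 'energy', 'child']]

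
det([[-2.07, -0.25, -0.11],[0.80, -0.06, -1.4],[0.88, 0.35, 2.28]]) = -0.004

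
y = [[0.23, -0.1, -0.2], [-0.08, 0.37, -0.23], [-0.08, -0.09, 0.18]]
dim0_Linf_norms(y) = [0.23, 0.37, 0.23]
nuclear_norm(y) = 0.82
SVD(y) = [[-0.07, 0.91, 0.41], [-0.92, -0.21, 0.32], [0.38, -0.35, 0.86]] @ diag([0.4725103183957395, 0.3503337660104356, 0.0005014005406171081]) @ [[0.06,-0.78,0.62], [0.73,-0.39,-0.56], [-0.68,-0.49,-0.54]]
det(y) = -0.00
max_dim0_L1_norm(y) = 0.61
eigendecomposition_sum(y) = [[-0.00, -0.00, -0.0], [-0.00, -0.00, -0.0], [-0.0, -0.0, -0.00]] + [[0.22,-0.02,-0.26],  [-0.05,0.01,0.06],  [-0.09,0.01,0.10]] + [[0.01, -0.08, 0.06], [-0.03, 0.36, -0.29], [0.01, -0.1, 0.08]]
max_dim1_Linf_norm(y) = 0.37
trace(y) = 0.78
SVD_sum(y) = [[-0.0, 0.03, -0.02], [-0.03, 0.34, -0.27], [0.01, -0.14, 0.11]] + [[0.23, -0.13, -0.18], [-0.05, 0.03, 0.04], [-0.09, 0.05, 0.07]] + [[-0.0, -0.0, -0.00], [-0.00, -0.00, -0.0], [-0.0, -0.0, -0.0]]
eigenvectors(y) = [[-0.68, -0.91, 0.20], [-0.49, 0.22, -0.95], [-0.54, 0.35, 0.26]]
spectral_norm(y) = 0.47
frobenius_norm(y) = 0.59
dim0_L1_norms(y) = [0.39, 0.56, 0.61]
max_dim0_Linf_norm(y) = 0.37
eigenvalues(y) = [-0.0, 0.33, 0.45]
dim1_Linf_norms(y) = [0.23, 0.37, 0.18]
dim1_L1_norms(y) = [0.53, 0.68, 0.35]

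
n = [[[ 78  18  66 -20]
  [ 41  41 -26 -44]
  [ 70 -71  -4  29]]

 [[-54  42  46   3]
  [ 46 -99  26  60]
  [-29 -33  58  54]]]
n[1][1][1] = -99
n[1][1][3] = 60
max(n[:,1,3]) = 60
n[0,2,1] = -71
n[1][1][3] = 60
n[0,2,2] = -4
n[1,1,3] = 60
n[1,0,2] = 46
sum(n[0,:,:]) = 178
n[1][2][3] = 54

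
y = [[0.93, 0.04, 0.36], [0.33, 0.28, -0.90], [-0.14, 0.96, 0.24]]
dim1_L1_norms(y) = [1.33, 1.51, 1.34]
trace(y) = 1.45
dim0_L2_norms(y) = [1.0, 1.0, 1.0]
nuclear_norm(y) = 3.00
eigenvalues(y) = [(1+0j), (0.23+0.97j), (0.23-0.97j)]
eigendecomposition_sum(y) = [[(0.91+0j),(0.24+0j),(0.14-0j)], [(0.24+0j),(0.06+0j),0.04-0.00j], [0.14+0.00j,0.04+0.00j,(0.02-0j)]] + [[(0.01+0.04j), -0.10-0.10j, 0.11-0.10j], [0.04-0.14j, (0.11+0.45j), -0.47+0.09j], [-0.14-0.04j, 0.46-0.13j, 0.11+0.48j]] + [[0.01-0.04j, -0.10+0.10j, (0.11+0.1j)], [(0.04+0.14j), (0.11-0.45j), (-0.47-0.09j)], [-0.14+0.04j, (0.46+0.13j), 0.11-0.48j]]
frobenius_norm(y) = 1.73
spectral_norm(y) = 1.00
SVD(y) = [[-0.51, -0.59, -0.62], [0.59, 0.29, -0.76], [0.62, -0.76, 0.20]] @ diag([1.0047133432760282, 0.996025552351785, 0.995331199604146]) @ [[-0.37, 0.74, -0.56],[-0.35, -0.67, -0.66],[-0.86, -0.05, 0.50]]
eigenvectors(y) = [[(0.96+0j), (0.1+0.18j), 0.10-0.18j], [(0.26+0j), 0.02-0.68j, 0.02+0.68j], [0.15+0.00j, -0.70+0.00j, -0.70-0.00j]]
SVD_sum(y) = [[0.19, -0.38, 0.29], [-0.22, 0.44, -0.33], [-0.23, 0.47, -0.35]] + [[0.20, 0.39, 0.38],[-0.1, -0.19, -0.19],[0.26, 0.5, 0.49]] + [[0.54, 0.03, -0.31], [0.65, 0.03, -0.38], [-0.17, -0.01, 0.10]]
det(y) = 1.00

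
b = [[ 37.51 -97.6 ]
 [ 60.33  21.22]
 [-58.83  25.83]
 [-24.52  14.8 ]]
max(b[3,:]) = 14.8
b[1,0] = 60.33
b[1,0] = 60.33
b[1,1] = 21.22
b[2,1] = 25.83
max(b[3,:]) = 14.8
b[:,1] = [-97.6, 21.22, 25.83, 14.8]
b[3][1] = 14.8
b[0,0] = 37.51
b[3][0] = -24.52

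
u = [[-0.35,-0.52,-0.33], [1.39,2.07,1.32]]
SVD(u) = [[-0.24, 0.97], [0.97, 0.24]] @ diag([2.9088136902072153, 0.0017075312839720156]) @ [[0.49,0.73,0.47], [-0.56,-0.14,0.81]]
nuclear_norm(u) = 2.91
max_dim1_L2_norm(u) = 2.82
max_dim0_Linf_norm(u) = 2.07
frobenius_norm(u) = 2.91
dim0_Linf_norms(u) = [1.39, 2.07, 1.32]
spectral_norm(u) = 2.91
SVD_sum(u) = [[-0.35, -0.52, -0.33], [1.39, 2.07, 1.32]] + [[-0.0, -0.00, 0.0],[-0.0, -0.0, 0.00]]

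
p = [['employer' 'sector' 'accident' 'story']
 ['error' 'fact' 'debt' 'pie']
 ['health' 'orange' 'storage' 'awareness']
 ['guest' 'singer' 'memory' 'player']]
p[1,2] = 'debt'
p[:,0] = ['employer', 'error', 'health', 'guest']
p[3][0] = 'guest'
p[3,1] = 'singer'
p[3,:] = ['guest', 'singer', 'memory', 'player']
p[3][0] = 'guest'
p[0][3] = 'story'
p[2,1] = 'orange'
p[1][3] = 'pie'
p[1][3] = 'pie'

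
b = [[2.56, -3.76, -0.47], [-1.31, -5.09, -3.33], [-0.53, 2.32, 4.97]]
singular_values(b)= [8.45, 3.53, 2.46]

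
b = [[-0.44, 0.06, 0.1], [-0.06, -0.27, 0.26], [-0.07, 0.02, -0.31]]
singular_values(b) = [0.49, 0.43, 0.19]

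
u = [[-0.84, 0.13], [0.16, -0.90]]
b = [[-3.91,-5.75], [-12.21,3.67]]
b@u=[[2.36, 4.67], [10.84, -4.89]]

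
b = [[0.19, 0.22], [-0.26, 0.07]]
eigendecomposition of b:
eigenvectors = [[-0.17-0.66j, -0.17+0.66j], [0.74+0.00j, 0.74-0.00j]]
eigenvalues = [(0.13+0.23j), (0.13-0.23j)]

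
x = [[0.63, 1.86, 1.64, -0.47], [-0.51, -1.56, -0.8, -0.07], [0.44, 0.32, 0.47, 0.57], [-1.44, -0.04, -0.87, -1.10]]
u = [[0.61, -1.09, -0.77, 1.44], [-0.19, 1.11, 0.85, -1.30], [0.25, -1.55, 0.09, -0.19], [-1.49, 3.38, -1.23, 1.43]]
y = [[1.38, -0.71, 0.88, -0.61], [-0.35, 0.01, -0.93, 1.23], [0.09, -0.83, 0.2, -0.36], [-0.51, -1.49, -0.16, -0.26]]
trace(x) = -1.56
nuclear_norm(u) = 7.68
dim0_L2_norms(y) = [1.51, 1.85, 1.31, 1.44]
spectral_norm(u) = 4.46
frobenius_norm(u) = 5.26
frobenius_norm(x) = 3.87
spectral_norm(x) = 3.35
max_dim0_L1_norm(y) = 3.04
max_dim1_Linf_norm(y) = 1.49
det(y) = 0.01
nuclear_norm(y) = 5.04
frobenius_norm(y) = 3.08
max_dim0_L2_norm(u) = 4.03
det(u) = -0.01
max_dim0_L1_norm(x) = 3.78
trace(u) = 3.24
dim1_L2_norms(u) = [2.06, 1.92, 1.58, 4.15]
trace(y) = 1.33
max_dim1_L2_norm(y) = 1.89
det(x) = 0.58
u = x @ y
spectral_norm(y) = 2.38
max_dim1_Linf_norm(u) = 3.38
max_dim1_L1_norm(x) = 4.6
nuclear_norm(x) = 5.90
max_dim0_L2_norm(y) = 1.85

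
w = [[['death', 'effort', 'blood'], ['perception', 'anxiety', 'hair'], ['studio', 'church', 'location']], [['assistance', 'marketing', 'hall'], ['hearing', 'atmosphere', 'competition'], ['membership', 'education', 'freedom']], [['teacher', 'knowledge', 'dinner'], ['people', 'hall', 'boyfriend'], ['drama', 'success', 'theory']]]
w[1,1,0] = 'hearing'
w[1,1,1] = 'atmosphere'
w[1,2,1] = 'education'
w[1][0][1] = 'marketing'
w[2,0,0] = 'teacher'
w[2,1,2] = 'boyfriend'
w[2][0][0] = 'teacher'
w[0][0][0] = 'death'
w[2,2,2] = 'theory'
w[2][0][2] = 'dinner'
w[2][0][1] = 'knowledge'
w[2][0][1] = 'knowledge'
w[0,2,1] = 'church'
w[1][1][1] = 'atmosphere'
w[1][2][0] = 'membership'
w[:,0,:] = [['death', 'effort', 'blood'], ['assistance', 'marketing', 'hall'], ['teacher', 'knowledge', 'dinner']]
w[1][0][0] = 'assistance'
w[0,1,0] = 'perception'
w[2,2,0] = 'drama'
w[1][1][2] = 'competition'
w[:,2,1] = ['church', 'education', 'success']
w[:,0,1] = ['effort', 'marketing', 'knowledge']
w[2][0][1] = 'knowledge'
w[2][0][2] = 'dinner'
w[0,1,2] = 'hair'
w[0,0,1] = 'effort'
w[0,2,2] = 'location'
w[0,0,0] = 'death'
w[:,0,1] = ['effort', 'marketing', 'knowledge']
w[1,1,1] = 'atmosphere'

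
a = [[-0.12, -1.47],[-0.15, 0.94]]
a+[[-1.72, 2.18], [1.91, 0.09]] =[[-1.84, 0.71],[1.76, 1.03]]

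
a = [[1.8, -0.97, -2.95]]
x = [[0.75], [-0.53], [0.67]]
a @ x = [[-0.11]]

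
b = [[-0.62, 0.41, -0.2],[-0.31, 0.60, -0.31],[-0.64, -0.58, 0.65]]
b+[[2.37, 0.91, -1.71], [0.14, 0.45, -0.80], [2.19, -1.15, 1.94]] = [[1.75, 1.32, -1.91], [-0.17, 1.05, -1.11], [1.55, -1.73, 2.59]]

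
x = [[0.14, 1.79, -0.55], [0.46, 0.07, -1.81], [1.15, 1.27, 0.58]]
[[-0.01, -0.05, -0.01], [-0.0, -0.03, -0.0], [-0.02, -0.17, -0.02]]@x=[[-0.04,-0.03,0.09], [-0.01,-0.0,0.05], [-0.10,-0.07,0.31]]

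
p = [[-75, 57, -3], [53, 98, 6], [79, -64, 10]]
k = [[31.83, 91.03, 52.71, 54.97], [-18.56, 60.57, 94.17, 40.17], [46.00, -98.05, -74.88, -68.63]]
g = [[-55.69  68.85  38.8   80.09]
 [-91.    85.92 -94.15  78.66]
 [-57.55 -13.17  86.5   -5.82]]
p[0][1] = 57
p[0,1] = 57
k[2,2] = -74.88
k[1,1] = 60.57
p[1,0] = 53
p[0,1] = 57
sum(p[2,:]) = 25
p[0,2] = -3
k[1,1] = 60.57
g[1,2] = -94.15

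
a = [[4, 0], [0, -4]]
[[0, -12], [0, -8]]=a @ [[0, -3], [0, 2]]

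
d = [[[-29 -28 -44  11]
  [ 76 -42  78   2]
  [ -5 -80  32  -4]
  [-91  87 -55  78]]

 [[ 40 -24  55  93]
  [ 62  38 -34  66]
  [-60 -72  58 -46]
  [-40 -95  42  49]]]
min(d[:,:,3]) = -46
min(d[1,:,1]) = -95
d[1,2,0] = -60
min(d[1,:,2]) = -34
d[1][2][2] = 58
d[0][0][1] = -28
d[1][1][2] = -34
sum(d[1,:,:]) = 132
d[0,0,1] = -28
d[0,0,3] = 11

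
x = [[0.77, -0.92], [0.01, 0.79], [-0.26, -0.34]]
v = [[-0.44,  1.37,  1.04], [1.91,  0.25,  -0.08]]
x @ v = [[-2.10, 0.82, 0.87], [1.50, 0.21, -0.05], [-0.54, -0.44, -0.24]]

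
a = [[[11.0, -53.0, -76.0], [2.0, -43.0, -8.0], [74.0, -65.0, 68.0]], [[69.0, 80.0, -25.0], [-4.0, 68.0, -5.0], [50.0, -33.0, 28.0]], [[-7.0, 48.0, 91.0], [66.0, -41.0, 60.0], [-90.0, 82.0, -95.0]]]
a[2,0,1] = 48.0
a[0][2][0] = 74.0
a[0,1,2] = -8.0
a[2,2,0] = -90.0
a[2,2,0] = -90.0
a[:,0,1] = [-53.0, 80.0, 48.0]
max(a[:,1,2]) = 60.0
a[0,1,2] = -8.0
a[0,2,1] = -65.0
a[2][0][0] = -7.0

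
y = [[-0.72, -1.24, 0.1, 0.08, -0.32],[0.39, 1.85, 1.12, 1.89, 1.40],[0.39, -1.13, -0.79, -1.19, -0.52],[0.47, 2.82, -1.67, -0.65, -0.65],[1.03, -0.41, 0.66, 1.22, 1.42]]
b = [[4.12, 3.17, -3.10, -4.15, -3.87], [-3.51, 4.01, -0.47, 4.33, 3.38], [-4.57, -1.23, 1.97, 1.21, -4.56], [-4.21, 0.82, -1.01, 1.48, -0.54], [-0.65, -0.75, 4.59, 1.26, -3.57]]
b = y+[[4.84,4.41,-3.2,-4.23,-3.55], [-3.9,2.16,-1.59,2.44,1.98], [-4.96,-0.10,2.76,2.4,-4.04], [-4.68,-2.0,0.66,2.13,0.11], [-1.68,-0.34,3.93,0.04,-4.99]]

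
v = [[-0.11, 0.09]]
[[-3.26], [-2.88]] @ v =[[0.36, -0.29], [0.32, -0.26]]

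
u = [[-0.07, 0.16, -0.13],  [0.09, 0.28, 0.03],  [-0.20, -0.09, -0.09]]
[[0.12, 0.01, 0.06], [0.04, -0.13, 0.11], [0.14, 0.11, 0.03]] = u@[[-0.99, -0.22, -0.62], [0.46, -0.36, 0.52], [0.14, -0.41, 0.53]]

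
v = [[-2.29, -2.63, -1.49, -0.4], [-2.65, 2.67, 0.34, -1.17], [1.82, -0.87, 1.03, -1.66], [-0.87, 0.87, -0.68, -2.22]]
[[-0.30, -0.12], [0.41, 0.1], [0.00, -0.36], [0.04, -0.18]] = v @[[-0.05, -0.03],[0.08, 0.07],[0.14, -0.03],[-0.01, 0.13]]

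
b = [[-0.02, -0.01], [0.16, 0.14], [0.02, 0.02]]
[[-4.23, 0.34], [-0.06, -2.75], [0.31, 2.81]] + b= [[-4.25, 0.33], [0.10, -2.61], [0.33, 2.83]]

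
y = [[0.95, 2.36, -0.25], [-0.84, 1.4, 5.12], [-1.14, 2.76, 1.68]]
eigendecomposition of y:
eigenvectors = [[0.44, 0.90, 0.5], [0.73, 0.39, -0.65], [0.52, 0.19, 0.57]]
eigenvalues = [4.57, 1.91, -2.45]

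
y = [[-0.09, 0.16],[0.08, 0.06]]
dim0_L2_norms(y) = [0.12, 0.17]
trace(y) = -0.03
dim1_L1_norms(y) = [0.25, 0.14]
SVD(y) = [[1.00, 0.1],[0.1, -1.00]] @ diag([0.18422973570743675, 0.0987896982542614]) @ [[-0.44, 0.9], [-0.9, -0.44]]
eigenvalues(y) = [-0.15, 0.12]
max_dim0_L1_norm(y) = 0.22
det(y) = -0.02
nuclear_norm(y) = 0.28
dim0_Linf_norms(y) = [0.09, 0.16]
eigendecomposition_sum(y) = [[-0.12, 0.09], [0.04, -0.03]] + [[0.03, 0.07],[0.04, 0.09]]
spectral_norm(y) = 0.18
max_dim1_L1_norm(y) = 0.25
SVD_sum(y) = [[-0.08, 0.16], [-0.01, 0.02]] + [[-0.01, -0.00],[0.09, 0.04]]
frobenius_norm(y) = 0.21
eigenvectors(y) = [[-0.93, -0.60], [0.35, -0.80]]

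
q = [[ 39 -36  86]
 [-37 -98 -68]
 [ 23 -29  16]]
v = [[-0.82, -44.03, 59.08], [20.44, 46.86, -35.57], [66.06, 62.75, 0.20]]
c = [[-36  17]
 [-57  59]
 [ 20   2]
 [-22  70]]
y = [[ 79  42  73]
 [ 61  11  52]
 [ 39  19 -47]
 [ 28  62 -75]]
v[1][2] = -35.57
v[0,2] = 59.08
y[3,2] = -75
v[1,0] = 20.44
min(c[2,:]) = 2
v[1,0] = 20.44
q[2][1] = -29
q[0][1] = -36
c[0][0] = -36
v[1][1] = 46.86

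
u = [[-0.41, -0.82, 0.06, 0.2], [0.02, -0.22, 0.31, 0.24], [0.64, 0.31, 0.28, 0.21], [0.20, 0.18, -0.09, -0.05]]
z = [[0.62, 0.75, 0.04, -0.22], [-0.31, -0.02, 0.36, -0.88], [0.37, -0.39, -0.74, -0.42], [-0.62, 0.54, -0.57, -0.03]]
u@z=[[-0.10, -0.21, -0.47, 0.78], [0.05, 0.03, -0.44, 0.05], [0.27, 0.48, -0.19, -0.54], [0.07, 0.15, 0.17, -0.16]]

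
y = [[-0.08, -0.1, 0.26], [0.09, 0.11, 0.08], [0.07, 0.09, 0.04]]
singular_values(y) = [0.29, 0.2, 0.0]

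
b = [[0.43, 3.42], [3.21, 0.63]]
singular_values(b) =[3.86, 2.78]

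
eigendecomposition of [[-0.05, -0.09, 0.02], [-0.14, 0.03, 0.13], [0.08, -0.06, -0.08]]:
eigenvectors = [[0.69, 0.62, 0.63], [0.7, -0.38, -0.33], [-0.2, 0.68, 0.7]]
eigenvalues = [-0.15, 0.03, 0.02]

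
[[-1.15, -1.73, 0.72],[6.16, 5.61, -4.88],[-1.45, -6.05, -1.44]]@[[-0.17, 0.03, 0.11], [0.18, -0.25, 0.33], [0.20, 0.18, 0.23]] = [[0.03, 0.53, -0.53], [-1.01, -2.1, 1.41], [-1.13, 1.21, -2.49]]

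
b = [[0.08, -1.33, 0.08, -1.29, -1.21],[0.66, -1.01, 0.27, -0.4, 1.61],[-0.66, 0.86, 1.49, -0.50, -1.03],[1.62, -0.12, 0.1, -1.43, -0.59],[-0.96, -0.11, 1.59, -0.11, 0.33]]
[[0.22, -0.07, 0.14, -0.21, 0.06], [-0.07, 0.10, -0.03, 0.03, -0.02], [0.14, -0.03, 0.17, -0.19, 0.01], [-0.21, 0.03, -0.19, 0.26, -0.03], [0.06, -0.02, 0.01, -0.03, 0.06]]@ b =[[-0.52, -0.08, 0.28, -0.03, -0.38], [0.15, -0.04, -0.05, 0.02, 0.25], [-0.44, 0.01, 0.25, 0.02, -0.28], [0.58, 0.06, -0.31, -0.01, 0.33], [-0.12, -0.05, 0.11, -0.04, -0.08]]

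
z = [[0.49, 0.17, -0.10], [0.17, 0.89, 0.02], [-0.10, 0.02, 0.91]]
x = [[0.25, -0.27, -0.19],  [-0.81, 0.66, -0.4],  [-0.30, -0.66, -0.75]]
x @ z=[[0.1, -0.20, -0.20], [-0.24, 0.44, -0.27], [-0.18, -0.65, -0.67]]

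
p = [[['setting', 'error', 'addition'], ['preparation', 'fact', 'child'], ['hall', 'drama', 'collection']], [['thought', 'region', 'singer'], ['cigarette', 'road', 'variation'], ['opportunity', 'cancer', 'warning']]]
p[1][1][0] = 'cigarette'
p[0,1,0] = 'preparation'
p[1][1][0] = 'cigarette'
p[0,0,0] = 'setting'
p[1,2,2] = 'warning'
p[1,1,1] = 'road'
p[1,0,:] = ['thought', 'region', 'singer']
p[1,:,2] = ['singer', 'variation', 'warning']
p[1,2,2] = 'warning'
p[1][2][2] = 'warning'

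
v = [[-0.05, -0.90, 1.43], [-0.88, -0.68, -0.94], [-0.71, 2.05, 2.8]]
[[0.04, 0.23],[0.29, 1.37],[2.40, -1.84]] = v @ [[-0.98, -0.68], [0.45, -0.71], [0.28, -0.31]]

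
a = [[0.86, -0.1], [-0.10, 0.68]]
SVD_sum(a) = [[0.75, -0.34],[-0.34, 0.15]] + [[0.11, 0.24], [0.24, 0.53]]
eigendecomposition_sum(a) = [[0.75,-0.34],  [-0.34,0.15]] + [[0.11, 0.24], [0.24, 0.53]]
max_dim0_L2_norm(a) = 0.87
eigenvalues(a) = [0.9, 0.64]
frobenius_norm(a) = 1.11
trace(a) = 1.54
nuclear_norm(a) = 1.54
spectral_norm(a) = 0.90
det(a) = 0.57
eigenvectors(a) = [[0.91,0.41], [-0.41,0.91]]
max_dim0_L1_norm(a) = 0.96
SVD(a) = [[-0.91,0.41], [0.41,0.91]] @ diag([0.904536240470737, 0.6354637595292629]) @ [[-0.91, 0.41], [0.41, 0.91]]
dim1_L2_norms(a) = [0.87, 0.69]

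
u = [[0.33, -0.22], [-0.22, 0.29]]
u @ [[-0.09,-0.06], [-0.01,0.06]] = [[-0.03, -0.03], [0.02, 0.03]]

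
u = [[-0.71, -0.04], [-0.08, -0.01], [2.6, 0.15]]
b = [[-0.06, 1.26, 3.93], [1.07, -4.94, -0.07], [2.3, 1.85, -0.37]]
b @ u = [[10.16, 0.58], [-0.55, -0.00], [-2.74, -0.17]]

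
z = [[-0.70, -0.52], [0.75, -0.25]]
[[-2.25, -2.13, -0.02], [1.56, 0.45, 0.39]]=z @ [[2.43, 1.36, 0.37], [1.05, 2.27, -0.46]]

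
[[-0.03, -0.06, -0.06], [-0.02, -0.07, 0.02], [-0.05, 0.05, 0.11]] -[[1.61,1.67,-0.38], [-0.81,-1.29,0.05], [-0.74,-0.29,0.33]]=[[-1.64,  -1.73,  0.32], [0.79,  1.22,  -0.03], [0.69,  0.34,  -0.22]]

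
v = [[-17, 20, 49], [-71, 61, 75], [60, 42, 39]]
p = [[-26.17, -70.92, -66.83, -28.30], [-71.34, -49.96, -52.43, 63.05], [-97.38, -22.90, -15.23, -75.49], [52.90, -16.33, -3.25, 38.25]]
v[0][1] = 20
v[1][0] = -71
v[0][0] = -17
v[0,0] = -17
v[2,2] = 39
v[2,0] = 60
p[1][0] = -71.34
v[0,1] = 20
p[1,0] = -71.34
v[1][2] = 75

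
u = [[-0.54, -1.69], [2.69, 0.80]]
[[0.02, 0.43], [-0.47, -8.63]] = u@[[-0.19, -3.46], [0.05, 0.85]]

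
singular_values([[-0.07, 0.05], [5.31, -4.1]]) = [6.71, 0.0]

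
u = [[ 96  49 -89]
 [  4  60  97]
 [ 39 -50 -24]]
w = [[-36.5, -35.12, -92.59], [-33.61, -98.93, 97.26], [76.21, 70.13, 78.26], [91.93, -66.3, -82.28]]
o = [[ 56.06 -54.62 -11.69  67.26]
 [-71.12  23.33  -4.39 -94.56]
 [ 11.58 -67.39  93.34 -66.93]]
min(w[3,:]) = -82.28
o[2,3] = -66.93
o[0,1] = -54.62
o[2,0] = 11.58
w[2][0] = 76.21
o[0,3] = 67.26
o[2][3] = -66.93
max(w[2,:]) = 78.26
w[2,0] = 76.21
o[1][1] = 23.33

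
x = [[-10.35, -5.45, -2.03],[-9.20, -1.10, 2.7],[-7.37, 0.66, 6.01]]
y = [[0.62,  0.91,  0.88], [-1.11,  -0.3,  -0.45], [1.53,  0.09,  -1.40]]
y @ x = [[-21.27, -3.80, 6.49], [17.57, 6.08, -1.26], [-6.35, -9.36, -11.28]]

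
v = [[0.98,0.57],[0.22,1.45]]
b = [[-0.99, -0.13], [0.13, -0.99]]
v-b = [[1.97, 0.70], [0.09, 2.44]]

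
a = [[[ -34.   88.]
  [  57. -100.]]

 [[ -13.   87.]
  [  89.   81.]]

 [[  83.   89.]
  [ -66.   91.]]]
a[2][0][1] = 89.0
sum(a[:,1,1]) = 72.0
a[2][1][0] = -66.0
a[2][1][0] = -66.0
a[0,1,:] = [57.0, -100.0]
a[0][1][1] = -100.0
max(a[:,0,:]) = 89.0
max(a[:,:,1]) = 91.0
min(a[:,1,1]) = -100.0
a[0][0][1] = 88.0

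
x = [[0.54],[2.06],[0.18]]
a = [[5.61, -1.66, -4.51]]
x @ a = [[3.03, -0.90, -2.44], [11.56, -3.42, -9.29], [1.01, -0.30, -0.81]]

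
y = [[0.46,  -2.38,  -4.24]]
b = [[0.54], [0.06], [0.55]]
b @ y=[[0.25, -1.29, -2.29], [0.03, -0.14, -0.25], [0.25, -1.31, -2.33]]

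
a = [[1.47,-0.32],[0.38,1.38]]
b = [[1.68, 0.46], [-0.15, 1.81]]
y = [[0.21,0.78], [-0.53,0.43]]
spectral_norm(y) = 0.90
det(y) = 0.50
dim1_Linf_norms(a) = [1.47, 1.38]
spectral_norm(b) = 1.94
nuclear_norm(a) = 2.93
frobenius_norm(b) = 2.52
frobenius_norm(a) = 2.08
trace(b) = 3.49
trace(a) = 2.85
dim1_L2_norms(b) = [1.74, 1.82]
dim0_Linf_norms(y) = [0.53, 0.78]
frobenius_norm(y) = 1.06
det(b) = 3.11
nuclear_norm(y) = 1.46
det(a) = 2.15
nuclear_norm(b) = 3.54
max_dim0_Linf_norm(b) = 1.81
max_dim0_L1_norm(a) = 1.85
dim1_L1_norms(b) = [2.14, 1.96]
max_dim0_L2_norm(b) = 1.87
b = y + a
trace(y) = 0.64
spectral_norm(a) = 1.52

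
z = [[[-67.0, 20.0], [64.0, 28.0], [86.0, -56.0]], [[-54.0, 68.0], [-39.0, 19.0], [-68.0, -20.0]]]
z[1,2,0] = -68.0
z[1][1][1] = 19.0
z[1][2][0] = -68.0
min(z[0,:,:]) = -67.0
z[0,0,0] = -67.0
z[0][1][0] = 64.0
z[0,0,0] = -67.0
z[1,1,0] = -39.0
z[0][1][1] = 28.0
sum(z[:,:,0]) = -78.0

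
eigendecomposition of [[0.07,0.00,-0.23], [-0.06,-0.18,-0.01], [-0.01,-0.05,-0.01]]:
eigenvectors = [[0.23, 0.97, 0.93],[0.94, -0.24, -0.3],[0.26, 0.03, 0.22]]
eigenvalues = [-0.2, 0.06, 0.02]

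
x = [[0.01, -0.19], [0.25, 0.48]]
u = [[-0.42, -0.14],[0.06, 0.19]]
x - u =[[0.43, -0.05], [0.19, 0.29]]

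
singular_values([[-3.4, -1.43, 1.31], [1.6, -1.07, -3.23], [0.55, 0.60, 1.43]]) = [4.81, 2.96, 0.45]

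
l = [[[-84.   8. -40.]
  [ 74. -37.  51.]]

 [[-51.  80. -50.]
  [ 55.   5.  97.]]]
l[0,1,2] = 51.0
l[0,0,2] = -40.0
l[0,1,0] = 74.0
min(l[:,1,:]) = -37.0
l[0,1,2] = 51.0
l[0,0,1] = 8.0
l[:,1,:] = [[74.0, -37.0, 51.0], [55.0, 5.0, 97.0]]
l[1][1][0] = 55.0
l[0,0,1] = 8.0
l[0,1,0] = 74.0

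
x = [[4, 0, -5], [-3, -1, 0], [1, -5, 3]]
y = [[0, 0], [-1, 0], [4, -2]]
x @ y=[[-20, 10], [1, 0], [17, -6]]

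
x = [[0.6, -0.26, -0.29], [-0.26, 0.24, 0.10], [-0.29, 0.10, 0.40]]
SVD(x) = [[-0.78,-0.30,-0.55], [0.37,0.49,-0.79], [0.51,-0.82,-0.26]] @ diag([0.9155513216162601, 0.23340124919167832, 0.09104742919206159]) @ [[-0.78, 0.37, 0.51], [-0.30, 0.49, -0.82], [-0.55, -0.79, -0.26]]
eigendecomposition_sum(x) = [[0.55, -0.27, -0.36], [-0.27, 0.13, 0.17], [-0.36, 0.17, 0.24]] + [[0.03, 0.04, 0.01], [0.04, 0.06, 0.02], [0.01, 0.02, 0.01]] + [[0.02, -0.03, 0.06], [-0.03, 0.06, -0.09], [0.06, -0.09, 0.16]]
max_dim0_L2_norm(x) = 0.72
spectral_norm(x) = 0.92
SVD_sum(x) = [[0.55, -0.27, -0.36],[-0.27, 0.13, 0.17],[-0.36, 0.17, 0.24]] + [[0.02, -0.03, 0.06],[-0.03, 0.06, -0.09],[0.06, -0.09, 0.16]] + [[0.03, 0.04, 0.01], [0.04, 0.06, 0.02], [0.01, 0.02, 0.01]]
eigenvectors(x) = [[-0.78, 0.55, 0.3], [0.37, 0.79, -0.49], [0.51, 0.26, 0.82]]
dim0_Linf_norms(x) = [0.6, 0.26, 0.4]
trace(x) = 1.24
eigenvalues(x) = [0.92, 0.09, 0.23]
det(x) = 0.02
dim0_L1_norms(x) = [1.15, 0.6, 0.79]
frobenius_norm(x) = 0.95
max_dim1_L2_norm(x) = 0.72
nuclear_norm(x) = 1.24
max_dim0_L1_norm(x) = 1.15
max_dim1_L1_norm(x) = 1.15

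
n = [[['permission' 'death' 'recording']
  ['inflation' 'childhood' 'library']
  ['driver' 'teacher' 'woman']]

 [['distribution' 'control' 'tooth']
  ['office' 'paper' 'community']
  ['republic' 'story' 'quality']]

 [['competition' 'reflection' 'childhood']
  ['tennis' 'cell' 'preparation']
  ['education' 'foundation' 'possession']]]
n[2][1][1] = 'cell'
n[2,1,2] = 'preparation'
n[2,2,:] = ['education', 'foundation', 'possession']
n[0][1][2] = 'library'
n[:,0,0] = ['permission', 'distribution', 'competition']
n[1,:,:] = [['distribution', 'control', 'tooth'], ['office', 'paper', 'community'], ['republic', 'story', 'quality']]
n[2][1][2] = 'preparation'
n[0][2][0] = 'driver'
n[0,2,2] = 'woman'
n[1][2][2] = 'quality'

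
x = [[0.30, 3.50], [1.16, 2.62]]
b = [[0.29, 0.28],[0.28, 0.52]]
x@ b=[[1.07,1.9], [1.07,1.69]]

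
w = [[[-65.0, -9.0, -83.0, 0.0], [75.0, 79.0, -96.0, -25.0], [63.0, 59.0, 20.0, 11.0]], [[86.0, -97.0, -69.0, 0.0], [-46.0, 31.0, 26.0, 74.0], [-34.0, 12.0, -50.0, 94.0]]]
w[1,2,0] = -34.0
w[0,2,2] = 20.0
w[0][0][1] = -9.0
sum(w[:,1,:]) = 118.0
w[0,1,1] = 79.0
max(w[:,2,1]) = 59.0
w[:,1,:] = [[75.0, 79.0, -96.0, -25.0], [-46.0, 31.0, 26.0, 74.0]]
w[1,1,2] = 26.0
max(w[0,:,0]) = 75.0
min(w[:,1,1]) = 31.0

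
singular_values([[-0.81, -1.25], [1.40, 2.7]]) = [3.38, 0.13]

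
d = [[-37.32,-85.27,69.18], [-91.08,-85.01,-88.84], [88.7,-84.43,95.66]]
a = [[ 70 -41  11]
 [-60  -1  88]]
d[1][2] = -88.84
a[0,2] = 11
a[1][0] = -60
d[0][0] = -37.32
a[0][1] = -41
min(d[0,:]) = -85.27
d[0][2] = 69.18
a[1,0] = -60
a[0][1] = -41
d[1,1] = -85.01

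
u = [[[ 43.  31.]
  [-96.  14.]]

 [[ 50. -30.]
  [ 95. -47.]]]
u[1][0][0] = 50.0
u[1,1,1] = -47.0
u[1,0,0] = 50.0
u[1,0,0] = 50.0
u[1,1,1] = -47.0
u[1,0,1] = -30.0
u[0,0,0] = 43.0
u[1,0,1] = -30.0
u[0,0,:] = [43.0, 31.0]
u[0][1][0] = -96.0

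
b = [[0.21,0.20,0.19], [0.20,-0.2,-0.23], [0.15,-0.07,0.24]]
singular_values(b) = [0.44, 0.33, 0.18]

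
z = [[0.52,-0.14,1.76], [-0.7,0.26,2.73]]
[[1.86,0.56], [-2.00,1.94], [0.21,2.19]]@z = [[0.58, -0.11, 4.8], [-2.40, 0.78, 1.78], [-1.42, 0.54, 6.35]]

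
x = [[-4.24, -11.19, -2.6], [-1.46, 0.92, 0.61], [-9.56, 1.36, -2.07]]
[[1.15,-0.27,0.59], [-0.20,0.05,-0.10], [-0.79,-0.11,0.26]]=x@[[0.06,0.0,-0.00],  [-0.13,0.01,-0.02],  [0.02,0.06,-0.14]]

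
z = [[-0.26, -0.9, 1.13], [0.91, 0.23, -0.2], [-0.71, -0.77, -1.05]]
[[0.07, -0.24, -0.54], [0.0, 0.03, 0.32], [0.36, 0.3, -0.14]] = z @ [[0.04, -0.01, 0.24], [-0.29, -0.04, 0.26], [-0.16, -0.25, -0.22]]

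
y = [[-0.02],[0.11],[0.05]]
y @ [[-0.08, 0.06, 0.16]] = [[0.0, -0.00, -0.0], [-0.01, 0.01, 0.02], [-0.00, 0.00, 0.01]]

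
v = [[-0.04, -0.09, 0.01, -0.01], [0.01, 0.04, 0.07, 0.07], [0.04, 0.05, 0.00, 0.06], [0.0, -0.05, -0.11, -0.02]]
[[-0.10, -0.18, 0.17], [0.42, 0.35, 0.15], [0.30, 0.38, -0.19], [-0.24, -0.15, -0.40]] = v@[[-1.2, 4.18, -2.23], [1.21, -0.15, -0.31], [0.77, 0.78, 4.08], [4.74, 3.72, -1.45]]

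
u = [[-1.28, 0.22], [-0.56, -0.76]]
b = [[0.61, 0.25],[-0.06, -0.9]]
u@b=[[-0.79, -0.52], [-0.30, 0.54]]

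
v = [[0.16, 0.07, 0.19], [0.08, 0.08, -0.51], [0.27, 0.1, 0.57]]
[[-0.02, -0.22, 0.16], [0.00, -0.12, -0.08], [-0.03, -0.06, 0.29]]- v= [[-0.18, -0.29, -0.03], [-0.08, -0.2, 0.43], [-0.30, -0.16, -0.28]]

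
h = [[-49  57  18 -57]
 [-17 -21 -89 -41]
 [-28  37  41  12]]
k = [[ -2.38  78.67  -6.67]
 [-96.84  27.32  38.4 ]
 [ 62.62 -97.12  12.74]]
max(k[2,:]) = 62.62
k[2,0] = 62.62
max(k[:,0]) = 62.62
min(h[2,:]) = -28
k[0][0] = -2.38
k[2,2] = 12.74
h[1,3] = -41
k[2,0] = 62.62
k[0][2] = -6.67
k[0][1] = 78.67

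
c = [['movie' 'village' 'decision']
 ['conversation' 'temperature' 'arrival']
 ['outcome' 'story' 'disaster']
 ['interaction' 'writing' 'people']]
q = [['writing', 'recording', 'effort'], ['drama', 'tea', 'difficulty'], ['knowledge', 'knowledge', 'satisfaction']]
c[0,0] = 'movie'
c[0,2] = 'decision'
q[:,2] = ['effort', 'difficulty', 'satisfaction']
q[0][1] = 'recording'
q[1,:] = ['drama', 'tea', 'difficulty']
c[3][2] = 'people'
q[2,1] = 'knowledge'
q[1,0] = 'drama'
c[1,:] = ['conversation', 'temperature', 'arrival']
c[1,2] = 'arrival'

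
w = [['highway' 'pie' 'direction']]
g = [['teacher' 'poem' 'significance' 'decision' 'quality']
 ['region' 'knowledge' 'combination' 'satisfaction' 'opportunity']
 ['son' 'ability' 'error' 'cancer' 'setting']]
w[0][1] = 'pie'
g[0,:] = ['teacher', 'poem', 'significance', 'decision', 'quality']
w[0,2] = 'direction'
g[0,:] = ['teacher', 'poem', 'significance', 'decision', 'quality']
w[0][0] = 'highway'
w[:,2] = ['direction']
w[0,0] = 'highway'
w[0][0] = 'highway'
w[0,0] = 'highway'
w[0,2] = 'direction'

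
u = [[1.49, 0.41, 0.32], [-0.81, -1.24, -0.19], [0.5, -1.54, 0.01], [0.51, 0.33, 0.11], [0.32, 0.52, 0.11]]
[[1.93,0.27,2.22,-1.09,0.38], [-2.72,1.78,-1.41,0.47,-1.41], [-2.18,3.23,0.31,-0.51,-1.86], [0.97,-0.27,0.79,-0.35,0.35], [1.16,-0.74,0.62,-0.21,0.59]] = u@[[0.64, 0.56, 1.11, -0.57, -0.06], [1.63, -1.91, 0.17, 0.14, 1.19], [0.95, 0.69, 1.56, -0.94, -0.07]]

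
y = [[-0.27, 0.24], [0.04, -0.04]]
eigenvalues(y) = [-0.31, -0.0]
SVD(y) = [[-0.99, 0.15], [0.15, 0.99]] @ diag([0.36563537677690156, 0.0032819581370327876]) @ [[0.75, -0.67], [-0.67, -0.75]]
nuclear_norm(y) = 0.37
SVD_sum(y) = [[-0.27, 0.24],  [0.04, -0.04]] + [[-0.0, -0.0],[-0.0, -0.00]]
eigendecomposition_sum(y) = [[-0.27, 0.24],[0.04, -0.04]] + [[-0.0,-0.00], [-0.00,-0.0]]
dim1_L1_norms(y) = [0.51, 0.08]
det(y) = 0.00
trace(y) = -0.31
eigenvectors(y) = [[-0.99, -0.67],  [0.15, -0.74]]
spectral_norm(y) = 0.37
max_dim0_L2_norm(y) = 0.27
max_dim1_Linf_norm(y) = 0.27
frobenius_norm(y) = 0.37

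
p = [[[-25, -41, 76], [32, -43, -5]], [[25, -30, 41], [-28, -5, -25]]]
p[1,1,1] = -5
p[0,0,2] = 76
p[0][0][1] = -41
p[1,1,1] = -5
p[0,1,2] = -5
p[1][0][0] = 25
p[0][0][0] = -25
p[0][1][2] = -5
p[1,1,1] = -5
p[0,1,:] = [32, -43, -5]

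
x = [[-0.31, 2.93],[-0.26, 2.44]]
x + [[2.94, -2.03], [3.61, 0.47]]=[[2.63, 0.90], [3.35, 2.91]]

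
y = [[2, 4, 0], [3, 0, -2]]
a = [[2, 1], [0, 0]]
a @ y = [[7, 8, -2], [0, 0, 0]]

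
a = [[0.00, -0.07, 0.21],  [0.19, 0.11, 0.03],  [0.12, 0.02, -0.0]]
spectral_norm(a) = 0.25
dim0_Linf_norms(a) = [0.19, 0.11, 0.21]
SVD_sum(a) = [[-0.03, -0.02, 0.00], [0.19, 0.1, -0.00], [0.10, 0.05, -0.0]] + [[0.03, -0.05, 0.21],[0.00, -0.01, 0.03],[0.0, -0.00, 0.01]] + [[0.0, -0.00, -0.0], [-0.01, 0.02, 0.01], [0.02, -0.03, -0.01]]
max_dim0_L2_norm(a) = 0.22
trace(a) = 0.11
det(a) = -0.00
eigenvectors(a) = [[-0.68+0.00j, 0.26j, -0.26j], [0.47+0.00j, (0.92+0j), 0.92-0.00j], [(0.57+0j), (0.24+0.15j), (0.24-0.15j)]]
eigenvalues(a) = [(-0.13+0j), (0.12+0.06j), (0.12-0.06j)]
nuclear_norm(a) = 0.51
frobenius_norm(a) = 0.34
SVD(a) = [[0.14, 0.99, 0.01], [-0.88, 0.13, -0.47], [-0.46, 0.05, 0.88]] @ diag([0.25006286345242634, 0.22077785783439077, 0.04031999270871354]) @ [[-0.89, -0.46, 0.01], [0.14, -0.25, 0.96], [0.44, -0.85, -0.28]]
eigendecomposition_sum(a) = [[-0.06-0.00j, -0.03+0.00j, (0.1-0j)], [(0.04+0j), 0.02-0.00j, (-0.07+0j)], [(0.05+0j), (0.02-0j), (-0.09+0j)]] + [[(0.03+0.02j),-0.02+0.01j,0.05+0.01j], [0.07-0.10j,(0.05+0.08j),(0.05-0.19j)], [(0.04-0.01j),(-0+0.03j),(0.04-0.04j)]] + [[0.03-0.02j, (-0.02-0.01j), 0.05-0.01j],[(0.07+0.1j), (0.05-0.08j), (0.05+0.19j)],[(0.04+0.01j), -0.00-0.03j, 0.04+0.04j]]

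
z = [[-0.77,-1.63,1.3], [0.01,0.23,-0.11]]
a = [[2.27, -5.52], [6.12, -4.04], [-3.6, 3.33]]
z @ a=[[-16.4, 15.16], [1.83, -1.35]]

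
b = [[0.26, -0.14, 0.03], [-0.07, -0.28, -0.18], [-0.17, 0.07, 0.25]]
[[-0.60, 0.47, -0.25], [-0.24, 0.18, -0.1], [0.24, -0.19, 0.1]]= b @ [[-1.46, 1.13, -0.60],[1.50, -1.16, 0.62],[-0.45, 0.35, -0.19]]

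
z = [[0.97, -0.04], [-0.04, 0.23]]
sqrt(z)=[[0.98, -0.03], [-0.03, 0.48]]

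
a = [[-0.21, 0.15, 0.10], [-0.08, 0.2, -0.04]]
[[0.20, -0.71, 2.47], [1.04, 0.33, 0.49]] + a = [[-0.01, -0.56, 2.57],  [0.96, 0.53, 0.45]]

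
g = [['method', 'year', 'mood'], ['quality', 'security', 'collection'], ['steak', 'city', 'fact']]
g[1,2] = 'collection'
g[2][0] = 'steak'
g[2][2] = 'fact'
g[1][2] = 'collection'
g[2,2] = 'fact'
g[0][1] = 'year'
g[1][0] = 'quality'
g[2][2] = 'fact'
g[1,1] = 'security'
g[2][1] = 'city'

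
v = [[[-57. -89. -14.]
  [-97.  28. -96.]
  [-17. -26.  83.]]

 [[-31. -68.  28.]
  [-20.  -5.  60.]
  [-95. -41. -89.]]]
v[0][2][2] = 83.0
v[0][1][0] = -97.0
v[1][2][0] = -95.0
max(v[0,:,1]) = 28.0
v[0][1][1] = 28.0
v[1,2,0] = -95.0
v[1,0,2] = 28.0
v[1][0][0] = -31.0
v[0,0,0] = -57.0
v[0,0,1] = -89.0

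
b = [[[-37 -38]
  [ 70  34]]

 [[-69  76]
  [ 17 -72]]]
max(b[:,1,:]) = 70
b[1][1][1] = -72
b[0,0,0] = -37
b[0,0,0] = -37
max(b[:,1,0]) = 70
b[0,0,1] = -38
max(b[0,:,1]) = 34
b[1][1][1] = -72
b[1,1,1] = -72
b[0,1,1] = 34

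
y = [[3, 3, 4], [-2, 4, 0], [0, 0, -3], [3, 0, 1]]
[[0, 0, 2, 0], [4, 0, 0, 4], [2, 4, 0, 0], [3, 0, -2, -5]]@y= [[0, 0, -6], [24, 12, 20], [-2, 22, 8], [-6, 9, 13]]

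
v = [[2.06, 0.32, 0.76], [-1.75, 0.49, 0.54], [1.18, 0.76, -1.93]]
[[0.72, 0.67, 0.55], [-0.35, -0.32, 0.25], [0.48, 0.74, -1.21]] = v@[[0.29,0.28,0.04],[0.28,0.41,-0.05],[0.04,-0.05,0.63]]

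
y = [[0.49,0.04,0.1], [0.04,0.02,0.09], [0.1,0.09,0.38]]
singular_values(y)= [0.56, 0.33, 0.0]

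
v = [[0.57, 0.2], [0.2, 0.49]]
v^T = [[0.57, 0.2], [0.20, 0.49]]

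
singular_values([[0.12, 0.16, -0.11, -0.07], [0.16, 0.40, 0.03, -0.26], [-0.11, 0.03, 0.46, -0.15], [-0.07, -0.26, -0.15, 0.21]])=[0.67, 0.5, 0.02, 0.0]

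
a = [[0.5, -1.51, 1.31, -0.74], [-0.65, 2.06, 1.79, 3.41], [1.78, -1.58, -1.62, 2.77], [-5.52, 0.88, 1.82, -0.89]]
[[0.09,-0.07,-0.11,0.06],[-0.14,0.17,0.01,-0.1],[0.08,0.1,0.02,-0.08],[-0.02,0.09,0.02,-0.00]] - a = [[-0.41, 1.44, -1.42, 0.8],[0.51, -1.89, -1.78, -3.51],[-1.7, 1.68, 1.64, -2.85],[5.50, -0.79, -1.80, 0.89]]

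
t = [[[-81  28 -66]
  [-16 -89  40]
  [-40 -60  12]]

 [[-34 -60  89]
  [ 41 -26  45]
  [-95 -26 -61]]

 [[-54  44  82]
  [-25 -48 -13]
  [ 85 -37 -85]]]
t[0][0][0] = -81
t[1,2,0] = -95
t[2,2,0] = 85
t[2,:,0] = [-54, -25, 85]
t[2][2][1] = -37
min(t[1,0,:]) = -60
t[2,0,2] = 82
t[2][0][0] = -54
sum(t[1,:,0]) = -88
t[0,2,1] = -60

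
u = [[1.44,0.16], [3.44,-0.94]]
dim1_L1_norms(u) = [1.6, 4.38]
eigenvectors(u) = [[0.6, -0.06], [0.8, 1.0]]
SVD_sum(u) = [[1.34, -0.29], [3.48, -0.76]] + [[0.1,0.45], [-0.04,-0.18]]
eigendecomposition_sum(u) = [[1.53, 0.09], [2.03, 0.13]] + [[-0.09,  0.07],  [1.41,  -1.07]]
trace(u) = 0.50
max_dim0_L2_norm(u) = 3.73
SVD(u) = [[-0.36, -0.93], [-0.93, 0.36]] @ diag([3.816745253526105, 0.49885435718849364]) @ [[-0.98,0.21],  [-0.21,-0.98]]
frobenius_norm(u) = 3.85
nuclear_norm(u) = 4.32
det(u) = -1.90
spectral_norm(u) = 3.82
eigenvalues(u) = [1.65, -1.15]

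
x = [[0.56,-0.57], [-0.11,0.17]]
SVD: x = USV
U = [[-0.97, 0.24],[0.24, 0.97]]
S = [0.82, 0.04]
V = [[-0.69, 0.72], [0.72, 0.69]]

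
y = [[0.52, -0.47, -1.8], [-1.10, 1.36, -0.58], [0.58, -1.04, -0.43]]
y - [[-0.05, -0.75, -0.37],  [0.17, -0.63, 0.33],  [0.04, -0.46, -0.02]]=[[0.57, 0.28, -1.43], [-1.27, 1.99, -0.91], [0.54, -0.58, -0.41]]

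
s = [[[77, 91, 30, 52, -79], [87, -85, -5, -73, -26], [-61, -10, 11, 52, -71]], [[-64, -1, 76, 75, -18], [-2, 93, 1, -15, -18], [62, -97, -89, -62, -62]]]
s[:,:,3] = [[52, -73, 52], [75, -15, -62]]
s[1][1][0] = -2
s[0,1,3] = -73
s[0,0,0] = 77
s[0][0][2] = 30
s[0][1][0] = 87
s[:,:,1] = [[91, -85, -10], [-1, 93, -97]]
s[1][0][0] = -64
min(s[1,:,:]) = -97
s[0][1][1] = -85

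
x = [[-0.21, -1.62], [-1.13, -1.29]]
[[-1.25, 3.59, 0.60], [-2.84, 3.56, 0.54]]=x @ [[1.92,-0.73,-0.07], [0.52,-2.12,-0.36]]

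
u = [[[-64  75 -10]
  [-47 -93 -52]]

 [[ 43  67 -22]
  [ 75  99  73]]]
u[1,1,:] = [75, 99, 73]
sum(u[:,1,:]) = 55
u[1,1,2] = 73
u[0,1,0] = -47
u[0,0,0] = -64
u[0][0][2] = -10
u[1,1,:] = [75, 99, 73]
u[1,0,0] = 43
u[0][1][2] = -52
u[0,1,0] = -47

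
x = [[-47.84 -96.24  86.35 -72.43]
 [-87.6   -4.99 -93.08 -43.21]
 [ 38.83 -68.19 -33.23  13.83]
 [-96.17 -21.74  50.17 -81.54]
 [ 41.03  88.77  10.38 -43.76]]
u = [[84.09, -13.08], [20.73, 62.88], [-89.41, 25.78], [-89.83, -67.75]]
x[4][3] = -43.76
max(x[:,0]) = 41.03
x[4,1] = 88.77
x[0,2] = 86.35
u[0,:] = [84.09, -13.08]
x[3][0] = -96.17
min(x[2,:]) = -68.19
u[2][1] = 25.78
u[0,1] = -13.08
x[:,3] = [-72.43, -43.21, 13.83, -81.54, -43.76]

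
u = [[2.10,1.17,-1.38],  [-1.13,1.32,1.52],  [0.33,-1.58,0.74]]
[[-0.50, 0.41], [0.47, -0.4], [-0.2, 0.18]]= u @ [[-0.26, 0.22], [0.09, -0.08], [0.04, -0.03]]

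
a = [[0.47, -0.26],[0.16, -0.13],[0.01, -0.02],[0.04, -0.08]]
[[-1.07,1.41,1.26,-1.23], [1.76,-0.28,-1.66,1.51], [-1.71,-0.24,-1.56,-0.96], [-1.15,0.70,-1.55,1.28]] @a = [[-0.31,0.17], [0.83,-0.51], [-0.9,0.58], [-0.39,0.14]]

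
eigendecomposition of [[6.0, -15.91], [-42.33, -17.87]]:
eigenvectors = [[0.69, 0.37], [-0.72, 0.93]]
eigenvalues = [22.63, -34.5]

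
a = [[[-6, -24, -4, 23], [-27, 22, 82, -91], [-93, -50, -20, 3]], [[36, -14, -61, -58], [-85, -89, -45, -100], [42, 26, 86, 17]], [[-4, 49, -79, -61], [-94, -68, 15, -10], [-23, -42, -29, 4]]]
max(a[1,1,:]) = -45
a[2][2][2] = -29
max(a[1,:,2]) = 86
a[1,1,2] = -45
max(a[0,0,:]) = 23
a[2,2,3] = 4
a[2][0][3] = -61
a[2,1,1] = -68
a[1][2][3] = 17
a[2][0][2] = -79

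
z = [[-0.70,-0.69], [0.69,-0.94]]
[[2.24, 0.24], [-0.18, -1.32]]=z @ [[-1.97,-1.0],[-1.25,0.67]]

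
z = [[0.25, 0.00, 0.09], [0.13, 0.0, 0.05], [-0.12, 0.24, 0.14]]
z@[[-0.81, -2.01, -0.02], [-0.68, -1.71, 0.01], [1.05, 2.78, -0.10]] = [[-0.11, -0.25, -0.01], [-0.05, -0.12, -0.01], [0.08, 0.22, -0.01]]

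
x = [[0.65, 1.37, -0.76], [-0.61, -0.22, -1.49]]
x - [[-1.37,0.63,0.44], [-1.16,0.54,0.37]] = [[2.02, 0.74, -1.2], [0.55, -0.76, -1.86]]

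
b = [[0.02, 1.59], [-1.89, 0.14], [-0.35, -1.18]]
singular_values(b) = [2.01, 1.9]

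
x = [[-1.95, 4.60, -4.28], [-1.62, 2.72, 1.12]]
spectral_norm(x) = 6.83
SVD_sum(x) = [[-2.24,  4.97,  -3.6], [-0.69,  1.53,  -1.11]] + [[0.29, -0.37, -0.68], [-0.93, 1.19, 2.23]]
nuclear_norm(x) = 9.64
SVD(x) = [[-0.96, -0.29], [-0.29, 0.96]] @ diag([6.828460671118173, 2.8160654933776543]) @ [[0.34, -0.76, 0.55], [-0.35, 0.44, 0.83]]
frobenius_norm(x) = 7.39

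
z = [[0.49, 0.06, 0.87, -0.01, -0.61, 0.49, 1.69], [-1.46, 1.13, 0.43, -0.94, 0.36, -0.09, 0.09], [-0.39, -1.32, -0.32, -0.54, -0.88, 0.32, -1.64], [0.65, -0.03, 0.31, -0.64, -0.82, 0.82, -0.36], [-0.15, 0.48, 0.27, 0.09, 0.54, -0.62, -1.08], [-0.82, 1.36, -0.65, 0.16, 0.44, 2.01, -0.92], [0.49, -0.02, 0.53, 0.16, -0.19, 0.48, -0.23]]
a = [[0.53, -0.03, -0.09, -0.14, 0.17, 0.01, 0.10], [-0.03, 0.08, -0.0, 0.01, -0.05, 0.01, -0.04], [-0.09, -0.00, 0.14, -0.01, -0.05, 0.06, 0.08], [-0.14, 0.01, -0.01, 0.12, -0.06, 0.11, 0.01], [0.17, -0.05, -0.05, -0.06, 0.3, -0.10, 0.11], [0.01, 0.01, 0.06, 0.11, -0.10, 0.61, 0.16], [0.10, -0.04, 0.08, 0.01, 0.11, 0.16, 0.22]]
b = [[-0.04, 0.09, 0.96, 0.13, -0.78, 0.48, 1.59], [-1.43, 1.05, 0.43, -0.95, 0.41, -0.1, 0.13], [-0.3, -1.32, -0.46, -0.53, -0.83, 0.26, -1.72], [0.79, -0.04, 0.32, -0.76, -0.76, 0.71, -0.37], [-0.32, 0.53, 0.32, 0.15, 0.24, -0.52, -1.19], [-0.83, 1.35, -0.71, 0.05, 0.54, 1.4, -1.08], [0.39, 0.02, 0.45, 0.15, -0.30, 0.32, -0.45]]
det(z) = -2.25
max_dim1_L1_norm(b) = 5.96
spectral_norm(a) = 0.74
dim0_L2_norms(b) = [1.92, 2.23, 1.49, 1.35, 1.58, 1.77, 2.9]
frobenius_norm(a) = 1.06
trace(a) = 2.00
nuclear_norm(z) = 11.92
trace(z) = 2.98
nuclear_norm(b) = 11.82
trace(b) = 0.98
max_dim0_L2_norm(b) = 2.9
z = a + b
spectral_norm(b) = 3.16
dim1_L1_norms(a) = [1.07, 0.22, 0.43, 0.46, 0.84, 1.06, 0.72]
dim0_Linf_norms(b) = [1.43, 1.35, 0.96, 0.95, 0.83, 1.4, 1.72]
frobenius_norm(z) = 5.33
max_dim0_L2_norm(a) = 0.65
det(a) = 0.00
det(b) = -4.52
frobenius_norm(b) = 5.17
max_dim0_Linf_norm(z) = 2.01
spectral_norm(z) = 3.22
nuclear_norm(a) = 2.00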